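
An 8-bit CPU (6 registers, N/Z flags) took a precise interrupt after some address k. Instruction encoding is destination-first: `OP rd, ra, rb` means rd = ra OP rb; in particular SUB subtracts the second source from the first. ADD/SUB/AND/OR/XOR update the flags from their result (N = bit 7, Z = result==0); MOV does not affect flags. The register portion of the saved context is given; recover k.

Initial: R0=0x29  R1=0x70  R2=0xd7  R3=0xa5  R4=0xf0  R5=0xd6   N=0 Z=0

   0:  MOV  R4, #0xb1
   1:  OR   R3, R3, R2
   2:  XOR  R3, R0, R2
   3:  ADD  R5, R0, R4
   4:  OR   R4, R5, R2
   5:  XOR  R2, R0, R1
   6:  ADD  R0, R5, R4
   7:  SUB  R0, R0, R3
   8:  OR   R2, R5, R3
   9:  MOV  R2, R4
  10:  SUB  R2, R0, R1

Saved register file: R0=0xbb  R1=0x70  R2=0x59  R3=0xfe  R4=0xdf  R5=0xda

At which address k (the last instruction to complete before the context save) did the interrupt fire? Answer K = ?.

after  0: R0=0x29 R1=0x70 R2=0xd7 R3=0xa5 R4=0xb1 R5=0xd6  N=0 Z=0
after  1: R0=0x29 R1=0x70 R2=0xd7 R3=0xf7 R4=0xb1 R5=0xd6  N=1 Z=0
after  2: R0=0x29 R1=0x70 R2=0xd7 R3=0xfe R4=0xb1 R5=0xd6  N=1 Z=0
after  3: R0=0x29 R1=0x70 R2=0xd7 R3=0xfe R4=0xb1 R5=0xda  N=1 Z=0
after  4: R0=0x29 R1=0x70 R2=0xd7 R3=0xfe R4=0xdf R5=0xda  N=1 Z=0
after  5: R0=0x29 R1=0x70 R2=0x59 R3=0xfe R4=0xdf R5=0xda  N=0 Z=0
after  6: R0=0xb9 R1=0x70 R2=0x59 R3=0xfe R4=0xdf R5=0xda  N=1 Z=0
after  7: R0=0xbb R1=0x70 R2=0x59 R3=0xfe R4=0xdf R5=0xda  N=1 Z=0
-- IRQ taken; context saved, return-PC = 8 --

K = 7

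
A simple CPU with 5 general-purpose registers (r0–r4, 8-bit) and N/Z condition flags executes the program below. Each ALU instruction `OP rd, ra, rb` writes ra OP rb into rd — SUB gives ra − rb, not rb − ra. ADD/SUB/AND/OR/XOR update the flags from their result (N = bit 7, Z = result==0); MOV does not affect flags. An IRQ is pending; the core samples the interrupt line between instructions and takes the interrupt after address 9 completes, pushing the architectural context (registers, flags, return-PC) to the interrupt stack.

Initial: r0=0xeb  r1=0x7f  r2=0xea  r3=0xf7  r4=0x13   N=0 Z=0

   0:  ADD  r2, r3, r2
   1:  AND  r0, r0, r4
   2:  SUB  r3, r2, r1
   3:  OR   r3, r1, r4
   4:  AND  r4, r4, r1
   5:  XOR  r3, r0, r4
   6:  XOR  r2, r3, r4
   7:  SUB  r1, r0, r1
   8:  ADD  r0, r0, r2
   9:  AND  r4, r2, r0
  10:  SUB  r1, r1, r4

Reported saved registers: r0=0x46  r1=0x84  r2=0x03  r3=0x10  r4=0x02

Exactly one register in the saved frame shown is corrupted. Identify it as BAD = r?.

after  0: r0=0xeb r1=0x7f r2=0xe1 r3=0xf7 r4=0x13  N=1 Z=0
after  1: r0=0x03 r1=0x7f r2=0xe1 r3=0xf7 r4=0x13  N=0 Z=0
after  2: r0=0x03 r1=0x7f r2=0xe1 r3=0x62 r4=0x13  N=0 Z=0
after  3: r0=0x03 r1=0x7f r2=0xe1 r3=0x7f r4=0x13  N=0 Z=0
after  4: r0=0x03 r1=0x7f r2=0xe1 r3=0x7f r4=0x13  N=0 Z=0
after  5: r0=0x03 r1=0x7f r2=0xe1 r3=0x10 r4=0x13  N=0 Z=0
after  6: r0=0x03 r1=0x7f r2=0x03 r3=0x10 r4=0x13  N=0 Z=0
after  7: r0=0x03 r1=0x84 r2=0x03 r3=0x10 r4=0x13  N=1 Z=0
after  8: r0=0x06 r1=0x84 r2=0x03 r3=0x10 r4=0x13  N=0 Z=0
after  9: r0=0x06 r1=0x84 r2=0x03 r3=0x10 r4=0x02  N=0 Z=0
-- IRQ taken; context saved, return-PC = 10 --
mismatch: r0: reported 0x46 vs actual 0x06

BAD = r0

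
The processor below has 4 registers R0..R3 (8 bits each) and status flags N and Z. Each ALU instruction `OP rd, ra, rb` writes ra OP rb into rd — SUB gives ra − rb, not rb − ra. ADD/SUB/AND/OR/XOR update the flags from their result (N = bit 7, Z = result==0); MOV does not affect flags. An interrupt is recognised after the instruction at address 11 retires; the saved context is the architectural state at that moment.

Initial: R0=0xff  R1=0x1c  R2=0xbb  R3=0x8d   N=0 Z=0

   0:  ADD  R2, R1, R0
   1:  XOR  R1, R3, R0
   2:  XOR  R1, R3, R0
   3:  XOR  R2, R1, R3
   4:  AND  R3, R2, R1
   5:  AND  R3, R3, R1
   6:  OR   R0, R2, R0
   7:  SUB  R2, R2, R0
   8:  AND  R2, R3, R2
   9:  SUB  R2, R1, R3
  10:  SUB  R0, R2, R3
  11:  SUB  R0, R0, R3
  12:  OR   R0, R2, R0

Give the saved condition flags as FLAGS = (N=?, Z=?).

FLAGS = (N=0, Z=0)

after  0: R0=0xff R1=0x1c R2=0x1b R3=0x8d  N=0 Z=0
after  1: R0=0xff R1=0x72 R2=0x1b R3=0x8d  N=0 Z=0
after  2: R0=0xff R1=0x72 R2=0x1b R3=0x8d  N=0 Z=0
after  3: R0=0xff R1=0x72 R2=0xff R3=0x8d  N=1 Z=0
after  4: R0=0xff R1=0x72 R2=0xff R3=0x72  N=0 Z=0
after  5: R0=0xff R1=0x72 R2=0xff R3=0x72  N=0 Z=0
after  6: R0=0xff R1=0x72 R2=0xff R3=0x72  N=1 Z=0
after  7: R0=0xff R1=0x72 R2=0x00 R3=0x72  N=0 Z=1
after  8: R0=0xff R1=0x72 R2=0x00 R3=0x72  N=0 Z=1
after  9: R0=0xff R1=0x72 R2=0x00 R3=0x72  N=0 Z=1
after 10: R0=0x8e R1=0x72 R2=0x00 R3=0x72  N=1 Z=0
after 11: R0=0x1c R1=0x72 R2=0x00 R3=0x72  N=0 Z=0
-- IRQ taken; context saved, return-PC = 12 --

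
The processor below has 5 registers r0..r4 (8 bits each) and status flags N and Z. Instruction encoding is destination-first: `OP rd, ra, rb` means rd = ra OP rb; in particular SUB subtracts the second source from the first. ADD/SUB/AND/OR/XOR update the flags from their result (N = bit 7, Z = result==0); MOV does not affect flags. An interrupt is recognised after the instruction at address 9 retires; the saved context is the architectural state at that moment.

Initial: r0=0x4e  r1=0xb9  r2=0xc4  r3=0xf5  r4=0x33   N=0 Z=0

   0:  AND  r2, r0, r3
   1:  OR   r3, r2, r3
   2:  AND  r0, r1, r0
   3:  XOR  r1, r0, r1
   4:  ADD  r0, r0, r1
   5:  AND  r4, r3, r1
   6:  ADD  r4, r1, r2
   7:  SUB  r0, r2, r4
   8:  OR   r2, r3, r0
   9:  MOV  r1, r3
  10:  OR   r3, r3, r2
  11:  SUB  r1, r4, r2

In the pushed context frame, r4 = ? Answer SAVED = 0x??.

SAVED = 0xf5

after  0: r0=0x4e r1=0xb9 r2=0x44 r3=0xf5 r4=0x33  N=0 Z=0
after  1: r0=0x4e r1=0xb9 r2=0x44 r3=0xf5 r4=0x33  N=1 Z=0
after  2: r0=0x08 r1=0xb9 r2=0x44 r3=0xf5 r4=0x33  N=0 Z=0
after  3: r0=0x08 r1=0xb1 r2=0x44 r3=0xf5 r4=0x33  N=1 Z=0
after  4: r0=0xb9 r1=0xb1 r2=0x44 r3=0xf5 r4=0x33  N=1 Z=0
after  5: r0=0xb9 r1=0xb1 r2=0x44 r3=0xf5 r4=0xb1  N=1 Z=0
after  6: r0=0xb9 r1=0xb1 r2=0x44 r3=0xf5 r4=0xf5  N=1 Z=0
after  7: r0=0x4f r1=0xb1 r2=0x44 r3=0xf5 r4=0xf5  N=0 Z=0
after  8: r0=0x4f r1=0xb1 r2=0xff r3=0xf5 r4=0xf5  N=1 Z=0
after  9: r0=0x4f r1=0xf5 r2=0xff r3=0xf5 r4=0xf5  N=1 Z=0
-- IRQ taken; context saved, return-PC = 10 --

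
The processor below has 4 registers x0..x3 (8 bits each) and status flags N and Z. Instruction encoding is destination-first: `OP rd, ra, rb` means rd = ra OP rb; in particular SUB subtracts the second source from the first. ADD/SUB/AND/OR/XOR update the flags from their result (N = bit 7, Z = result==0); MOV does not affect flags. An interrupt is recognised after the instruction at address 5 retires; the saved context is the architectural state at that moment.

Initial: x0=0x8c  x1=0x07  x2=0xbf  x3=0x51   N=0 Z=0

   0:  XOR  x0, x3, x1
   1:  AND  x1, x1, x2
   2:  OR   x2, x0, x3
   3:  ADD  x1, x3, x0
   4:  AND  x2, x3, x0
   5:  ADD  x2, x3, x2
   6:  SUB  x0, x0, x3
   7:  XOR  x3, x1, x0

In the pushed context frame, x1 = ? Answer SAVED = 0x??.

after  0: x0=0x56 x1=0x07 x2=0xbf x3=0x51  N=0 Z=0
after  1: x0=0x56 x1=0x07 x2=0xbf x3=0x51  N=0 Z=0
after  2: x0=0x56 x1=0x07 x2=0x57 x3=0x51  N=0 Z=0
after  3: x0=0x56 x1=0xa7 x2=0x57 x3=0x51  N=1 Z=0
after  4: x0=0x56 x1=0xa7 x2=0x50 x3=0x51  N=0 Z=0
after  5: x0=0x56 x1=0xa7 x2=0xa1 x3=0x51  N=1 Z=0
-- IRQ taken; context saved, return-PC = 6 --

SAVED = 0xa7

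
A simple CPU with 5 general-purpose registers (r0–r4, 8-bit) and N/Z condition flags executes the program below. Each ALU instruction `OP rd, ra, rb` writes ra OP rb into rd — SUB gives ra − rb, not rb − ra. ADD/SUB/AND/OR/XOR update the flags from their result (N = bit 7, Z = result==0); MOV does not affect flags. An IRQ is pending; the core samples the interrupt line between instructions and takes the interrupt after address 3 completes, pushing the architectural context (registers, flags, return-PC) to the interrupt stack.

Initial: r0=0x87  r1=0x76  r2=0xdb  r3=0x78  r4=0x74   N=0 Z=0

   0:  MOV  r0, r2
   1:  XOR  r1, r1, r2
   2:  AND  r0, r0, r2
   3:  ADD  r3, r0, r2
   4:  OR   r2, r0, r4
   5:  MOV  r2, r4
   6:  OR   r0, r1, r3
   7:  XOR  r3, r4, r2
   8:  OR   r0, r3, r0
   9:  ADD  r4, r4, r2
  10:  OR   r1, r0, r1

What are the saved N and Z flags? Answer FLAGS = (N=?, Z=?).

after  0: r0=0xdb r1=0x76 r2=0xdb r3=0x78 r4=0x74  N=0 Z=0
after  1: r0=0xdb r1=0xad r2=0xdb r3=0x78 r4=0x74  N=1 Z=0
after  2: r0=0xdb r1=0xad r2=0xdb r3=0x78 r4=0x74  N=1 Z=0
after  3: r0=0xdb r1=0xad r2=0xdb r3=0xb6 r4=0x74  N=1 Z=0
-- IRQ taken; context saved, return-PC = 4 --

FLAGS = (N=1, Z=0)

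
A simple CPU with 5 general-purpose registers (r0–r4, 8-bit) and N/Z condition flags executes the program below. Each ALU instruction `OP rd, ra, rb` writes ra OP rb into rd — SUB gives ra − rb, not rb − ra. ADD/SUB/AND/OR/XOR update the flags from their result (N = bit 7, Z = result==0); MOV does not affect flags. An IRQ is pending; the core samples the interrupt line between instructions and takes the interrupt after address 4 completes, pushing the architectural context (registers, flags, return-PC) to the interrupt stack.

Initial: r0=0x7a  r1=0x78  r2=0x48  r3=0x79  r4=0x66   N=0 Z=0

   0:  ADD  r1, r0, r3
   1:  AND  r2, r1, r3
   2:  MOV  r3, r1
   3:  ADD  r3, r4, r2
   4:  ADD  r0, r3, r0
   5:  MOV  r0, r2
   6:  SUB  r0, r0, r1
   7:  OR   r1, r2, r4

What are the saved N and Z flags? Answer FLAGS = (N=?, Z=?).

after  0: r0=0x7a r1=0xf3 r2=0x48 r3=0x79 r4=0x66  N=1 Z=0
after  1: r0=0x7a r1=0xf3 r2=0x71 r3=0x79 r4=0x66  N=0 Z=0
after  2: r0=0x7a r1=0xf3 r2=0x71 r3=0xf3 r4=0x66  N=0 Z=0
after  3: r0=0x7a r1=0xf3 r2=0x71 r3=0xd7 r4=0x66  N=1 Z=0
after  4: r0=0x51 r1=0xf3 r2=0x71 r3=0xd7 r4=0x66  N=0 Z=0
-- IRQ taken; context saved, return-PC = 5 --

FLAGS = (N=0, Z=0)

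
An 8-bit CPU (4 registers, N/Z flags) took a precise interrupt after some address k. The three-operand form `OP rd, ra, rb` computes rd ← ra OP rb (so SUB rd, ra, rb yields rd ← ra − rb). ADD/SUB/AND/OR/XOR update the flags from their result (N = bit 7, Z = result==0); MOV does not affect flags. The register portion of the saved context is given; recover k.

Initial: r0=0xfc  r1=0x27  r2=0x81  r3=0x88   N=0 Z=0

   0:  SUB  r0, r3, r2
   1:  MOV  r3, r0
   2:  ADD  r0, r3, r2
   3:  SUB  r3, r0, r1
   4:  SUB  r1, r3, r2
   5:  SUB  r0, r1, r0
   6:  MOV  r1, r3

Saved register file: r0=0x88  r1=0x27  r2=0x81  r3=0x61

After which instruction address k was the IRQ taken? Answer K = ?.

K = 3

after  0: r0=0x07 r1=0x27 r2=0x81 r3=0x88  N=0 Z=0
after  1: r0=0x07 r1=0x27 r2=0x81 r3=0x07  N=0 Z=0
after  2: r0=0x88 r1=0x27 r2=0x81 r3=0x07  N=1 Z=0
after  3: r0=0x88 r1=0x27 r2=0x81 r3=0x61  N=0 Z=0
-- IRQ taken; context saved, return-PC = 4 --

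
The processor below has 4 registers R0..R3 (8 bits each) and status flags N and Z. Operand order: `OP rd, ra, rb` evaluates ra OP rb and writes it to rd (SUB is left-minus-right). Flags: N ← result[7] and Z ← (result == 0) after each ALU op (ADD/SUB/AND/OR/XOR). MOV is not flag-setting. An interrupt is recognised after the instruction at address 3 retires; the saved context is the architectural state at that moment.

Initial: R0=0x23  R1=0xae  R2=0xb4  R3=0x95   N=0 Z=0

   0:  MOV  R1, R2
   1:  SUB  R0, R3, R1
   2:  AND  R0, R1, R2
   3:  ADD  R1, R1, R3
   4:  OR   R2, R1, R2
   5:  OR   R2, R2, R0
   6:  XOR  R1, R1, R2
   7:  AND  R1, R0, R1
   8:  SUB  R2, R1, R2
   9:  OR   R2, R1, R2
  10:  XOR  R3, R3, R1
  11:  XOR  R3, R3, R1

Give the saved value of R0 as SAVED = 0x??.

after  0: R0=0x23 R1=0xb4 R2=0xb4 R3=0x95  N=0 Z=0
after  1: R0=0xe1 R1=0xb4 R2=0xb4 R3=0x95  N=1 Z=0
after  2: R0=0xb4 R1=0xb4 R2=0xb4 R3=0x95  N=1 Z=0
after  3: R0=0xb4 R1=0x49 R2=0xb4 R3=0x95  N=0 Z=0
-- IRQ taken; context saved, return-PC = 4 --

SAVED = 0xb4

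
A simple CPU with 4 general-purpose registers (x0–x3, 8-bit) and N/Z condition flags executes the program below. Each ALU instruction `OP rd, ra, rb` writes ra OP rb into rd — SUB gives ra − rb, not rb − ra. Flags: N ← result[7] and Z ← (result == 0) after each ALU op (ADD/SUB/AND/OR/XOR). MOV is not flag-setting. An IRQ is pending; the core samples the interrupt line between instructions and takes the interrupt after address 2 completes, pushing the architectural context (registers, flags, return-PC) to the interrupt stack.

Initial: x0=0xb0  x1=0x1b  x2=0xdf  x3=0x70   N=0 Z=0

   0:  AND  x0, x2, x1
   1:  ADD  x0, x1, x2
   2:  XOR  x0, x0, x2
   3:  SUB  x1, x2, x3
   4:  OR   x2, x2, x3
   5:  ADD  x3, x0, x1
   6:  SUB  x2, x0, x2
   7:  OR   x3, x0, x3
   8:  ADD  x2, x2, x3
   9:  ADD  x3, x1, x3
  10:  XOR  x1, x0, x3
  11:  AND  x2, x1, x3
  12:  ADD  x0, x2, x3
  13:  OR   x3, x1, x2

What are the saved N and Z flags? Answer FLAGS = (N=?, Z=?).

after  0: x0=0x1b x1=0x1b x2=0xdf x3=0x70  N=0 Z=0
after  1: x0=0xfa x1=0x1b x2=0xdf x3=0x70  N=1 Z=0
after  2: x0=0x25 x1=0x1b x2=0xdf x3=0x70  N=0 Z=0
-- IRQ taken; context saved, return-PC = 3 --

FLAGS = (N=0, Z=0)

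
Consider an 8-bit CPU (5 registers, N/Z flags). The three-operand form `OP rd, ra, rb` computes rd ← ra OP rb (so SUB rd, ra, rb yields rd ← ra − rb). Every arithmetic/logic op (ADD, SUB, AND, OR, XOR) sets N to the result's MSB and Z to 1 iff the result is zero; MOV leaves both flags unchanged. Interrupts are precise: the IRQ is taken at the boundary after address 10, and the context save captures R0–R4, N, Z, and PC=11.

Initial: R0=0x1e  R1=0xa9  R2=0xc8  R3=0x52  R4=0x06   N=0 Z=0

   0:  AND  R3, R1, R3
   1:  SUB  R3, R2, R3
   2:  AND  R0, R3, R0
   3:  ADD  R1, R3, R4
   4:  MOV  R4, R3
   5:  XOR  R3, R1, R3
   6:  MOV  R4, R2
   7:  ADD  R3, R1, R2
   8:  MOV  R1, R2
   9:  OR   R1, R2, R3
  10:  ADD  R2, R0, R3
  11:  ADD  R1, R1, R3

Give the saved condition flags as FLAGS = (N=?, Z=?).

after  0: R0=0x1e R1=0xa9 R2=0xc8 R3=0x00 R4=0x06  N=0 Z=1
after  1: R0=0x1e R1=0xa9 R2=0xc8 R3=0xc8 R4=0x06  N=1 Z=0
after  2: R0=0x08 R1=0xa9 R2=0xc8 R3=0xc8 R4=0x06  N=0 Z=0
after  3: R0=0x08 R1=0xce R2=0xc8 R3=0xc8 R4=0x06  N=1 Z=0
after  4: R0=0x08 R1=0xce R2=0xc8 R3=0xc8 R4=0xc8  N=1 Z=0
after  5: R0=0x08 R1=0xce R2=0xc8 R3=0x06 R4=0xc8  N=0 Z=0
after  6: R0=0x08 R1=0xce R2=0xc8 R3=0x06 R4=0xc8  N=0 Z=0
after  7: R0=0x08 R1=0xce R2=0xc8 R3=0x96 R4=0xc8  N=1 Z=0
after  8: R0=0x08 R1=0xc8 R2=0xc8 R3=0x96 R4=0xc8  N=1 Z=0
after  9: R0=0x08 R1=0xde R2=0xc8 R3=0x96 R4=0xc8  N=1 Z=0
after 10: R0=0x08 R1=0xde R2=0x9e R3=0x96 R4=0xc8  N=1 Z=0
-- IRQ taken; context saved, return-PC = 11 --

FLAGS = (N=1, Z=0)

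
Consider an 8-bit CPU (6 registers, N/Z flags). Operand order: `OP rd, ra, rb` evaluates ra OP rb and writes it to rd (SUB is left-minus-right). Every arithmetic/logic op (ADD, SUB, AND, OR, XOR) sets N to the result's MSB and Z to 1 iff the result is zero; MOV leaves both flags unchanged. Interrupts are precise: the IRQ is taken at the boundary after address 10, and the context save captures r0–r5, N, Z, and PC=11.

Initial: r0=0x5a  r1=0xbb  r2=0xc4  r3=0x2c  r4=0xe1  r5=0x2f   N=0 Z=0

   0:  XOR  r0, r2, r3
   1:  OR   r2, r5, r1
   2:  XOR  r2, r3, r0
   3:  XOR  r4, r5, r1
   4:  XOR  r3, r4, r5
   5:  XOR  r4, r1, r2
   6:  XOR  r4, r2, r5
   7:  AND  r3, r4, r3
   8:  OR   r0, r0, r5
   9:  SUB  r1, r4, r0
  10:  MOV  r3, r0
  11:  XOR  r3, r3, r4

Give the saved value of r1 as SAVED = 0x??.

SAVED = 0xfc

after  0: r0=0xe8 r1=0xbb r2=0xc4 r3=0x2c r4=0xe1 r5=0x2f  N=1 Z=0
after  1: r0=0xe8 r1=0xbb r2=0xbf r3=0x2c r4=0xe1 r5=0x2f  N=1 Z=0
after  2: r0=0xe8 r1=0xbb r2=0xc4 r3=0x2c r4=0xe1 r5=0x2f  N=1 Z=0
after  3: r0=0xe8 r1=0xbb r2=0xc4 r3=0x2c r4=0x94 r5=0x2f  N=1 Z=0
after  4: r0=0xe8 r1=0xbb r2=0xc4 r3=0xbb r4=0x94 r5=0x2f  N=1 Z=0
after  5: r0=0xe8 r1=0xbb r2=0xc4 r3=0xbb r4=0x7f r5=0x2f  N=0 Z=0
after  6: r0=0xe8 r1=0xbb r2=0xc4 r3=0xbb r4=0xeb r5=0x2f  N=1 Z=0
after  7: r0=0xe8 r1=0xbb r2=0xc4 r3=0xab r4=0xeb r5=0x2f  N=1 Z=0
after  8: r0=0xef r1=0xbb r2=0xc4 r3=0xab r4=0xeb r5=0x2f  N=1 Z=0
after  9: r0=0xef r1=0xfc r2=0xc4 r3=0xab r4=0xeb r5=0x2f  N=1 Z=0
after 10: r0=0xef r1=0xfc r2=0xc4 r3=0xef r4=0xeb r5=0x2f  N=1 Z=0
-- IRQ taken; context saved, return-PC = 11 --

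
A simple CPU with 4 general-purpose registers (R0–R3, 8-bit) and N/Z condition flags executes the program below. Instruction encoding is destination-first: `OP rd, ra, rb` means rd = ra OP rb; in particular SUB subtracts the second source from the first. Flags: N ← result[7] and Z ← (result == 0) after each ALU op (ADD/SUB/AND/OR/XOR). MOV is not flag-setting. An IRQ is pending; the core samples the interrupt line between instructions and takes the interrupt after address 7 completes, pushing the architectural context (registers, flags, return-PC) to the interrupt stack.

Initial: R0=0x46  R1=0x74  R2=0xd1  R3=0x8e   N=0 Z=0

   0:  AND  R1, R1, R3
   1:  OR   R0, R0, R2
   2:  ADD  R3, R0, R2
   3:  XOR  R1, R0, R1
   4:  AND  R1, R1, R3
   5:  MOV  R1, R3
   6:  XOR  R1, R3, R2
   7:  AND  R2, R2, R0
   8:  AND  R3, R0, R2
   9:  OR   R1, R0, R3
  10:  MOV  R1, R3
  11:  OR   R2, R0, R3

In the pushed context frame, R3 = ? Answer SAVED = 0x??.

SAVED = 0xa8

after  0: R0=0x46 R1=0x04 R2=0xd1 R3=0x8e  N=0 Z=0
after  1: R0=0xd7 R1=0x04 R2=0xd1 R3=0x8e  N=1 Z=0
after  2: R0=0xd7 R1=0x04 R2=0xd1 R3=0xa8  N=1 Z=0
after  3: R0=0xd7 R1=0xd3 R2=0xd1 R3=0xa8  N=1 Z=0
after  4: R0=0xd7 R1=0x80 R2=0xd1 R3=0xa8  N=1 Z=0
after  5: R0=0xd7 R1=0xa8 R2=0xd1 R3=0xa8  N=1 Z=0
after  6: R0=0xd7 R1=0x79 R2=0xd1 R3=0xa8  N=0 Z=0
after  7: R0=0xd7 R1=0x79 R2=0xd1 R3=0xa8  N=1 Z=0
-- IRQ taken; context saved, return-PC = 8 --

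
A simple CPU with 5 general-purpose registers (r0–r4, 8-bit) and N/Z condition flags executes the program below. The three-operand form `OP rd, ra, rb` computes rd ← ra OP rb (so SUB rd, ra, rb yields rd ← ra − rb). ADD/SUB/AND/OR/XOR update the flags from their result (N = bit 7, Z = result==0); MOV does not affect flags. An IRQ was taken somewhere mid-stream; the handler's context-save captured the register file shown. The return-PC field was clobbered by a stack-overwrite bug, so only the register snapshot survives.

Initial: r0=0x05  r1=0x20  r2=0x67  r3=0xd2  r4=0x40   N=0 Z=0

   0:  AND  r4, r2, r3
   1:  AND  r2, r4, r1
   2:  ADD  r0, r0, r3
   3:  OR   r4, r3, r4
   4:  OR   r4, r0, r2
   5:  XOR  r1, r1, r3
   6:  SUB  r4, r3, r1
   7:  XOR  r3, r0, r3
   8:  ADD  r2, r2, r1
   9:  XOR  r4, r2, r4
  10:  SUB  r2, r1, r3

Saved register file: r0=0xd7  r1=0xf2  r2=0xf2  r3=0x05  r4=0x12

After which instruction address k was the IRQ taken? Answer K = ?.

K = 9

after  0: r0=0x05 r1=0x20 r2=0x67 r3=0xd2 r4=0x42  N=0 Z=0
after  1: r0=0x05 r1=0x20 r2=0x00 r3=0xd2 r4=0x42  N=0 Z=1
after  2: r0=0xd7 r1=0x20 r2=0x00 r3=0xd2 r4=0x42  N=1 Z=0
after  3: r0=0xd7 r1=0x20 r2=0x00 r3=0xd2 r4=0xd2  N=1 Z=0
after  4: r0=0xd7 r1=0x20 r2=0x00 r3=0xd2 r4=0xd7  N=1 Z=0
after  5: r0=0xd7 r1=0xf2 r2=0x00 r3=0xd2 r4=0xd7  N=1 Z=0
after  6: r0=0xd7 r1=0xf2 r2=0x00 r3=0xd2 r4=0xe0  N=1 Z=0
after  7: r0=0xd7 r1=0xf2 r2=0x00 r3=0x05 r4=0xe0  N=0 Z=0
after  8: r0=0xd7 r1=0xf2 r2=0xf2 r3=0x05 r4=0xe0  N=1 Z=0
after  9: r0=0xd7 r1=0xf2 r2=0xf2 r3=0x05 r4=0x12  N=0 Z=0
-- IRQ taken; context saved, return-PC = 10 --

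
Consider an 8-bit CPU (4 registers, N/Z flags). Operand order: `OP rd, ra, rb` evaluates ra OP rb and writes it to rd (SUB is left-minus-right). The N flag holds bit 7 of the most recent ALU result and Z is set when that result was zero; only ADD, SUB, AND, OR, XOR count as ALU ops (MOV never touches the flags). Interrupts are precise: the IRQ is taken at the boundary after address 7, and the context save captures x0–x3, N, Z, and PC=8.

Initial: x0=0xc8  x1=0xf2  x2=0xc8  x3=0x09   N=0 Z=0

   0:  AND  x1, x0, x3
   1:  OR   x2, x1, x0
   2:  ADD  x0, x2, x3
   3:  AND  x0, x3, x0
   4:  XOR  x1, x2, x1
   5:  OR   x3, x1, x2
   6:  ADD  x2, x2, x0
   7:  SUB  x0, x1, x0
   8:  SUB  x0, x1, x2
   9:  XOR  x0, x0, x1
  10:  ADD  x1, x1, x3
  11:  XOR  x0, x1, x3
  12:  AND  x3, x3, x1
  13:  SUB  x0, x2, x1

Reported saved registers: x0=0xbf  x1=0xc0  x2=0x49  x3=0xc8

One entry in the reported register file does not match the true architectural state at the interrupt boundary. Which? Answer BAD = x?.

BAD = x2

after  0: x0=0xc8 x1=0x08 x2=0xc8 x3=0x09  N=0 Z=0
after  1: x0=0xc8 x1=0x08 x2=0xc8 x3=0x09  N=1 Z=0
after  2: x0=0xd1 x1=0x08 x2=0xc8 x3=0x09  N=1 Z=0
after  3: x0=0x01 x1=0x08 x2=0xc8 x3=0x09  N=0 Z=0
after  4: x0=0x01 x1=0xc0 x2=0xc8 x3=0x09  N=1 Z=0
after  5: x0=0x01 x1=0xc0 x2=0xc8 x3=0xc8  N=1 Z=0
after  6: x0=0x01 x1=0xc0 x2=0xc9 x3=0xc8  N=1 Z=0
after  7: x0=0xbf x1=0xc0 x2=0xc9 x3=0xc8  N=1 Z=0
-- IRQ taken; context saved, return-PC = 8 --
mismatch: x2: reported 0x49 vs actual 0xc9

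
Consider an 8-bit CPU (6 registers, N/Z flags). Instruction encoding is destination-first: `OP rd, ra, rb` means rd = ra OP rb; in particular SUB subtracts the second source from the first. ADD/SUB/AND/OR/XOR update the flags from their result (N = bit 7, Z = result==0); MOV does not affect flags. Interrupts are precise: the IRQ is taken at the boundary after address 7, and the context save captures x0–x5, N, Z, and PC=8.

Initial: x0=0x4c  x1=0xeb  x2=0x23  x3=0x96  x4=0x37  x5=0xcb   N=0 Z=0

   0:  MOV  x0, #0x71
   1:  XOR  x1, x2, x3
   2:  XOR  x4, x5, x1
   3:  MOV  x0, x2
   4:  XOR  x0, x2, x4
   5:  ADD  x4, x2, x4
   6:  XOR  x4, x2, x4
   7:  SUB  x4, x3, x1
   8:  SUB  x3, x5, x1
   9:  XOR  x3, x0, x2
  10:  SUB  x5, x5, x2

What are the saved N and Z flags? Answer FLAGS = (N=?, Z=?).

FLAGS = (N=1, Z=0)

after  0: x0=0x71 x1=0xeb x2=0x23 x3=0x96 x4=0x37 x5=0xcb  N=0 Z=0
after  1: x0=0x71 x1=0xb5 x2=0x23 x3=0x96 x4=0x37 x5=0xcb  N=1 Z=0
after  2: x0=0x71 x1=0xb5 x2=0x23 x3=0x96 x4=0x7e x5=0xcb  N=0 Z=0
after  3: x0=0x23 x1=0xb5 x2=0x23 x3=0x96 x4=0x7e x5=0xcb  N=0 Z=0
after  4: x0=0x5d x1=0xb5 x2=0x23 x3=0x96 x4=0x7e x5=0xcb  N=0 Z=0
after  5: x0=0x5d x1=0xb5 x2=0x23 x3=0x96 x4=0xa1 x5=0xcb  N=1 Z=0
after  6: x0=0x5d x1=0xb5 x2=0x23 x3=0x96 x4=0x82 x5=0xcb  N=1 Z=0
after  7: x0=0x5d x1=0xb5 x2=0x23 x3=0x96 x4=0xe1 x5=0xcb  N=1 Z=0
-- IRQ taken; context saved, return-PC = 8 --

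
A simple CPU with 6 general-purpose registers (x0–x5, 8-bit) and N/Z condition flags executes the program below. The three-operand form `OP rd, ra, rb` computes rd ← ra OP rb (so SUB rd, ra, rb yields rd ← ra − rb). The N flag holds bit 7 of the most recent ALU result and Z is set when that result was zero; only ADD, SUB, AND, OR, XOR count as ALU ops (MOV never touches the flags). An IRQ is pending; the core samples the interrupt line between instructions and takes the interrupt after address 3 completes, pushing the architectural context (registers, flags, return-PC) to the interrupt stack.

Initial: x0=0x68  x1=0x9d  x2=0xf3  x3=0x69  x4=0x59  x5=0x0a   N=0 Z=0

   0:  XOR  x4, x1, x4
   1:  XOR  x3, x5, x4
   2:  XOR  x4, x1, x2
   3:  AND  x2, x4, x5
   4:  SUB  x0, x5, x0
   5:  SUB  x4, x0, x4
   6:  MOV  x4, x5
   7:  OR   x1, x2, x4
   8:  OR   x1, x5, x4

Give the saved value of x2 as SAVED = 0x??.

SAVED = 0x0a

after  0: x0=0x68 x1=0x9d x2=0xf3 x3=0x69 x4=0xc4 x5=0x0a  N=1 Z=0
after  1: x0=0x68 x1=0x9d x2=0xf3 x3=0xce x4=0xc4 x5=0x0a  N=1 Z=0
after  2: x0=0x68 x1=0x9d x2=0xf3 x3=0xce x4=0x6e x5=0x0a  N=0 Z=0
after  3: x0=0x68 x1=0x9d x2=0x0a x3=0xce x4=0x6e x5=0x0a  N=0 Z=0
-- IRQ taken; context saved, return-PC = 4 --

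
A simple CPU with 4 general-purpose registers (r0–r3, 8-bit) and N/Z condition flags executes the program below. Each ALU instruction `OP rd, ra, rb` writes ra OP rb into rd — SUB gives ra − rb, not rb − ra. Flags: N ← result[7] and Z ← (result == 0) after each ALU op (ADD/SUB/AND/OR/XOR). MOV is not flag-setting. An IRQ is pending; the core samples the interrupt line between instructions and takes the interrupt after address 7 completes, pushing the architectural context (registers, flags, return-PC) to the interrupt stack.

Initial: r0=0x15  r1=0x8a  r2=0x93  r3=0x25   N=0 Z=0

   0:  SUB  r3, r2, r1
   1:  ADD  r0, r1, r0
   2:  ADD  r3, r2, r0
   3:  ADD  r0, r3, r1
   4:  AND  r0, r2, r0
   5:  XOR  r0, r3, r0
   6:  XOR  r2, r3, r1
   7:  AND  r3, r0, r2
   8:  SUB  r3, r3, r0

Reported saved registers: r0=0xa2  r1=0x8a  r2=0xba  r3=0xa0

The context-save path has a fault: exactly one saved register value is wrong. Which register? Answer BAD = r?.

after  0: r0=0x15 r1=0x8a r2=0x93 r3=0x09  N=0 Z=0
after  1: r0=0x9f r1=0x8a r2=0x93 r3=0x09  N=1 Z=0
after  2: r0=0x9f r1=0x8a r2=0x93 r3=0x32  N=0 Z=0
after  3: r0=0xbc r1=0x8a r2=0x93 r3=0x32  N=1 Z=0
after  4: r0=0x90 r1=0x8a r2=0x93 r3=0x32  N=1 Z=0
after  5: r0=0xa2 r1=0x8a r2=0x93 r3=0x32  N=1 Z=0
after  6: r0=0xa2 r1=0x8a r2=0xb8 r3=0x32  N=1 Z=0
after  7: r0=0xa2 r1=0x8a r2=0xb8 r3=0xa0  N=1 Z=0
-- IRQ taken; context saved, return-PC = 8 --
mismatch: r2: reported 0xba vs actual 0xb8

BAD = r2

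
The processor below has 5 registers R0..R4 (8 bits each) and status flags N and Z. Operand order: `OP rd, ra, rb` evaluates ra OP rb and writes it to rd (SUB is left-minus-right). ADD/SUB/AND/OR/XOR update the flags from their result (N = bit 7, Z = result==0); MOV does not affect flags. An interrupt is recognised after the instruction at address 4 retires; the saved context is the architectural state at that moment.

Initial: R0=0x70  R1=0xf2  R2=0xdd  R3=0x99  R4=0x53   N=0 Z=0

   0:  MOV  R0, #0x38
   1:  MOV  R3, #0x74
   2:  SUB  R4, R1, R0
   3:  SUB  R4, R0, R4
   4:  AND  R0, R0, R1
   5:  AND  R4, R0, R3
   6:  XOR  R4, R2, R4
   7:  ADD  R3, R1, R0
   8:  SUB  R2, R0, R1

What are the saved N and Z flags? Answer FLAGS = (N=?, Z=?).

FLAGS = (N=0, Z=0)

after  0: R0=0x38 R1=0xf2 R2=0xdd R3=0x99 R4=0x53  N=0 Z=0
after  1: R0=0x38 R1=0xf2 R2=0xdd R3=0x74 R4=0x53  N=0 Z=0
after  2: R0=0x38 R1=0xf2 R2=0xdd R3=0x74 R4=0xba  N=1 Z=0
after  3: R0=0x38 R1=0xf2 R2=0xdd R3=0x74 R4=0x7e  N=0 Z=0
after  4: R0=0x30 R1=0xf2 R2=0xdd R3=0x74 R4=0x7e  N=0 Z=0
-- IRQ taken; context saved, return-PC = 5 --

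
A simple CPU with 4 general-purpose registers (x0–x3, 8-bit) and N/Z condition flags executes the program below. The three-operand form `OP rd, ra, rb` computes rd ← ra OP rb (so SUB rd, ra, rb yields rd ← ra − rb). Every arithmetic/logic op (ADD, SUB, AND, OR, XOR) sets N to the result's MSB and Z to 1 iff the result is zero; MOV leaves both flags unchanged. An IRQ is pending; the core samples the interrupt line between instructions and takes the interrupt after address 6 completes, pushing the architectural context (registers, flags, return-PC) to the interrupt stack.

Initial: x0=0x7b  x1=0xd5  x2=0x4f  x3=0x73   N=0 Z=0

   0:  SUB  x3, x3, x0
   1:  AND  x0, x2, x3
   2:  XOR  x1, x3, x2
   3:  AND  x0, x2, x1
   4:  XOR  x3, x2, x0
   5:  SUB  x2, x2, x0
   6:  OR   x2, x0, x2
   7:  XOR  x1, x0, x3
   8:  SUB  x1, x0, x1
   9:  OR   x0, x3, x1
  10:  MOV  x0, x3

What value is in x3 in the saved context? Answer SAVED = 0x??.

SAVED = 0x48

after  0: x0=0x7b x1=0xd5 x2=0x4f x3=0xf8  N=1 Z=0
after  1: x0=0x48 x1=0xd5 x2=0x4f x3=0xf8  N=0 Z=0
after  2: x0=0x48 x1=0xb7 x2=0x4f x3=0xf8  N=1 Z=0
after  3: x0=0x07 x1=0xb7 x2=0x4f x3=0xf8  N=0 Z=0
after  4: x0=0x07 x1=0xb7 x2=0x4f x3=0x48  N=0 Z=0
after  5: x0=0x07 x1=0xb7 x2=0x48 x3=0x48  N=0 Z=0
after  6: x0=0x07 x1=0xb7 x2=0x4f x3=0x48  N=0 Z=0
-- IRQ taken; context saved, return-PC = 7 --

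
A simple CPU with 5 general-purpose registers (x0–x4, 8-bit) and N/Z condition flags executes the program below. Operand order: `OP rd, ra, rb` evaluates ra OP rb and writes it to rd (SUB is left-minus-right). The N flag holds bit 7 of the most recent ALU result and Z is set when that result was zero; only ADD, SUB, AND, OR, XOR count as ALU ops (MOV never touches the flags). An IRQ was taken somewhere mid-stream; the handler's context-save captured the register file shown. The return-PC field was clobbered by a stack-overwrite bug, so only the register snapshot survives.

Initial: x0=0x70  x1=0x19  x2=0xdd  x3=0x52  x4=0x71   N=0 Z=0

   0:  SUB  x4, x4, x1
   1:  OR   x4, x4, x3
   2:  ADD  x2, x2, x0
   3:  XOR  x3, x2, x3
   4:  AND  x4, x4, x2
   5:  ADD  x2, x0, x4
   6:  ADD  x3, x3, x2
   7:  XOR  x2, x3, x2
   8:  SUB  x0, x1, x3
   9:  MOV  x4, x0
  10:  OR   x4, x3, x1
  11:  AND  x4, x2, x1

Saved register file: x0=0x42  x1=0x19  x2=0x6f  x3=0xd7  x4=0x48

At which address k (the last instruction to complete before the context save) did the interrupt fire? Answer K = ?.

after  0: x0=0x70 x1=0x19 x2=0xdd x3=0x52 x4=0x58  N=0 Z=0
after  1: x0=0x70 x1=0x19 x2=0xdd x3=0x52 x4=0x5a  N=0 Z=0
after  2: x0=0x70 x1=0x19 x2=0x4d x3=0x52 x4=0x5a  N=0 Z=0
after  3: x0=0x70 x1=0x19 x2=0x4d x3=0x1f x4=0x5a  N=0 Z=0
after  4: x0=0x70 x1=0x19 x2=0x4d x3=0x1f x4=0x48  N=0 Z=0
after  5: x0=0x70 x1=0x19 x2=0xb8 x3=0x1f x4=0x48  N=1 Z=0
after  6: x0=0x70 x1=0x19 x2=0xb8 x3=0xd7 x4=0x48  N=1 Z=0
after  7: x0=0x70 x1=0x19 x2=0x6f x3=0xd7 x4=0x48  N=0 Z=0
after  8: x0=0x42 x1=0x19 x2=0x6f x3=0xd7 x4=0x48  N=0 Z=0
-- IRQ taken; context saved, return-PC = 9 --

K = 8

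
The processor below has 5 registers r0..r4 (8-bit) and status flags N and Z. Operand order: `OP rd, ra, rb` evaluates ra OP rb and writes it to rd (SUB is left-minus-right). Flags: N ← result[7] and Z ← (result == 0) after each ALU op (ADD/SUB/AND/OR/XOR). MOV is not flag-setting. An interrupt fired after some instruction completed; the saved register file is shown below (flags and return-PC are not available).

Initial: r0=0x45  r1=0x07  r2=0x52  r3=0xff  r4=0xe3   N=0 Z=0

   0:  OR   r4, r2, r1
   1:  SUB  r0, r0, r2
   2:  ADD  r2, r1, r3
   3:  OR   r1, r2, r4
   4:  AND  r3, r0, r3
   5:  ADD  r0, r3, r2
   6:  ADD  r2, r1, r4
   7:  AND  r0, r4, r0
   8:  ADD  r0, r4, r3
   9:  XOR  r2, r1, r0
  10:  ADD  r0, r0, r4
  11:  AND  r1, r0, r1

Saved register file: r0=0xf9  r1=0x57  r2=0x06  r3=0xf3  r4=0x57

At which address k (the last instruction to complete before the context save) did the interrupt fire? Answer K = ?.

K = 5

after  0: r0=0x45 r1=0x07 r2=0x52 r3=0xff r4=0x57  N=0 Z=0
after  1: r0=0xf3 r1=0x07 r2=0x52 r3=0xff r4=0x57  N=1 Z=0
after  2: r0=0xf3 r1=0x07 r2=0x06 r3=0xff r4=0x57  N=0 Z=0
after  3: r0=0xf3 r1=0x57 r2=0x06 r3=0xff r4=0x57  N=0 Z=0
after  4: r0=0xf3 r1=0x57 r2=0x06 r3=0xf3 r4=0x57  N=1 Z=0
after  5: r0=0xf9 r1=0x57 r2=0x06 r3=0xf3 r4=0x57  N=1 Z=0
-- IRQ taken; context saved, return-PC = 6 --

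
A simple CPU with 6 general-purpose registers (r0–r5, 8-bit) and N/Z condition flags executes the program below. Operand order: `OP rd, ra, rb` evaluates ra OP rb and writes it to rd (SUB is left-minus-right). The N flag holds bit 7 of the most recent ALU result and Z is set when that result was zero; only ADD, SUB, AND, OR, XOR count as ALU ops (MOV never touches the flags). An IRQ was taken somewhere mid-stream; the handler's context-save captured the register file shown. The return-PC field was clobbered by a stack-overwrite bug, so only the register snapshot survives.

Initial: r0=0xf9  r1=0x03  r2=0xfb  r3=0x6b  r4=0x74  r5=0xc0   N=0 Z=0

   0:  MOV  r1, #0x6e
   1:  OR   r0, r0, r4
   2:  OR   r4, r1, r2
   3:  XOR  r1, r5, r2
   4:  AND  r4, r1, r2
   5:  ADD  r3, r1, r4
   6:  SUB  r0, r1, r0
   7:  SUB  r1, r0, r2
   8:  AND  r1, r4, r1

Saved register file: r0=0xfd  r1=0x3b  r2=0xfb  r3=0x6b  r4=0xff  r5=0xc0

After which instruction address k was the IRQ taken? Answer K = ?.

after  0: r0=0xf9 r1=0x6e r2=0xfb r3=0x6b r4=0x74 r5=0xc0  N=0 Z=0
after  1: r0=0xfd r1=0x6e r2=0xfb r3=0x6b r4=0x74 r5=0xc0  N=1 Z=0
after  2: r0=0xfd r1=0x6e r2=0xfb r3=0x6b r4=0xff r5=0xc0  N=1 Z=0
after  3: r0=0xfd r1=0x3b r2=0xfb r3=0x6b r4=0xff r5=0xc0  N=0 Z=0
-- IRQ taken; context saved, return-PC = 4 --

K = 3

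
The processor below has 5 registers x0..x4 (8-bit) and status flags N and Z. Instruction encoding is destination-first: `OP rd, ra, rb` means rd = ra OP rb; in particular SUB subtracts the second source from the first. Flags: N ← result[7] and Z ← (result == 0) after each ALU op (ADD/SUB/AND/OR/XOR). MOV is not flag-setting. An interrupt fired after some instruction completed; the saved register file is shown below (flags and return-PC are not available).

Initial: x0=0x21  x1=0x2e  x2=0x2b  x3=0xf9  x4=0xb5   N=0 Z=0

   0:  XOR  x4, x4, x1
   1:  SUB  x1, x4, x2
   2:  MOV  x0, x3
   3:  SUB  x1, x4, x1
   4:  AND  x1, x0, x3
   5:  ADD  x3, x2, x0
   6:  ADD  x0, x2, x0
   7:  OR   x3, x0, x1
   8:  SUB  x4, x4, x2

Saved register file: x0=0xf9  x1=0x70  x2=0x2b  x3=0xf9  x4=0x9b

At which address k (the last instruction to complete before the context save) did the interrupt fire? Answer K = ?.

after  0: x0=0x21 x1=0x2e x2=0x2b x3=0xf9 x4=0x9b  N=1 Z=0
after  1: x0=0x21 x1=0x70 x2=0x2b x3=0xf9 x4=0x9b  N=0 Z=0
after  2: x0=0xf9 x1=0x70 x2=0x2b x3=0xf9 x4=0x9b  N=0 Z=0
-- IRQ taken; context saved, return-PC = 3 --

K = 2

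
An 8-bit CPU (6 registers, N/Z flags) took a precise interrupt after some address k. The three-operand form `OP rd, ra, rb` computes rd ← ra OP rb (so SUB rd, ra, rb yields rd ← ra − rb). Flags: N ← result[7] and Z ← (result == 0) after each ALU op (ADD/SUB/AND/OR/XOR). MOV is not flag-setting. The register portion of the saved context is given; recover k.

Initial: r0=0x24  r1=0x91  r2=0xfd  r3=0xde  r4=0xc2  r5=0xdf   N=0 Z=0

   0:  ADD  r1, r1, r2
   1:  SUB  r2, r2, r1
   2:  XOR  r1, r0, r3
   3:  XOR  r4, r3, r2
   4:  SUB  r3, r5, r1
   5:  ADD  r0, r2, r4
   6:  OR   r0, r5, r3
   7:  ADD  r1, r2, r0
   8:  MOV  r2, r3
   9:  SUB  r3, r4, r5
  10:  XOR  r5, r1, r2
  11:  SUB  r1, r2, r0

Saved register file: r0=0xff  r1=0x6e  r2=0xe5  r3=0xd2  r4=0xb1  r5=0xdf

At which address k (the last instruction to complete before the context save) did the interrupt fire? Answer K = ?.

K = 9

after  0: r0=0x24 r1=0x8e r2=0xfd r3=0xde r4=0xc2 r5=0xdf  N=1 Z=0
after  1: r0=0x24 r1=0x8e r2=0x6f r3=0xde r4=0xc2 r5=0xdf  N=0 Z=0
after  2: r0=0x24 r1=0xfa r2=0x6f r3=0xde r4=0xc2 r5=0xdf  N=1 Z=0
after  3: r0=0x24 r1=0xfa r2=0x6f r3=0xde r4=0xb1 r5=0xdf  N=1 Z=0
after  4: r0=0x24 r1=0xfa r2=0x6f r3=0xe5 r4=0xb1 r5=0xdf  N=1 Z=0
after  5: r0=0x20 r1=0xfa r2=0x6f r3=0xe5 r4=0xb1 r5=0xdf  N=0 Z=0
after  6: r0=0xff r1=0xfa r2=0x6f r3=0xe5 r4=0xb1 r5=0xdf  N=1 Z=0
after  7: r0=0xff r1=0x6e r2=0x6f r3=0xe5 r4=0xb1 r5=0xdf  N=0 Z=0
after  8: r0=0xff r1=0x6e r2=0xe5 r3=0xe5 r4=0xb1 r5=0xdf  N=0 Z=0
after  9: r0=0xff r1=0x6e r2=0xe5 r3=0xd2 r4=0xb1 r5=0xdf  N=1 Z=0
-- IRQ taken; context saved, return-PC = 10 --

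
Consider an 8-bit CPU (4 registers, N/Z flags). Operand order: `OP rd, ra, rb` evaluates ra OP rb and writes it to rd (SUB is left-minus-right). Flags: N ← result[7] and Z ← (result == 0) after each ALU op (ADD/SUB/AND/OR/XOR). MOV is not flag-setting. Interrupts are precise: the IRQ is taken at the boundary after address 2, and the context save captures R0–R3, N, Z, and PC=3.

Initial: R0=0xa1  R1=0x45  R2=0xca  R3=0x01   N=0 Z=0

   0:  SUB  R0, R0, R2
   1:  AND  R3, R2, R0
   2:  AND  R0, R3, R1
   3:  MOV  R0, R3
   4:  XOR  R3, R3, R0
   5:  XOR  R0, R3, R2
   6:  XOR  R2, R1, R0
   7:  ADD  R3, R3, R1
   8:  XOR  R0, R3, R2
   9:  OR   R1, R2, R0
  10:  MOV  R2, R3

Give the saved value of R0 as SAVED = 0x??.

after  0: R0=0xd7 R1=0x45 R2=0xca R3=0x01  N=1 Z=0
after  1: R0=0xd7 R1=0x45 R2=0xca R3=0xc2  N=1 Z=0
after  2: R0=0x40 R1=0x45 R2=0xca R3=0xc2  N=0 Z=0
-- IRQ taken; context saved, return-PC = 3 --

SAVED = 0x40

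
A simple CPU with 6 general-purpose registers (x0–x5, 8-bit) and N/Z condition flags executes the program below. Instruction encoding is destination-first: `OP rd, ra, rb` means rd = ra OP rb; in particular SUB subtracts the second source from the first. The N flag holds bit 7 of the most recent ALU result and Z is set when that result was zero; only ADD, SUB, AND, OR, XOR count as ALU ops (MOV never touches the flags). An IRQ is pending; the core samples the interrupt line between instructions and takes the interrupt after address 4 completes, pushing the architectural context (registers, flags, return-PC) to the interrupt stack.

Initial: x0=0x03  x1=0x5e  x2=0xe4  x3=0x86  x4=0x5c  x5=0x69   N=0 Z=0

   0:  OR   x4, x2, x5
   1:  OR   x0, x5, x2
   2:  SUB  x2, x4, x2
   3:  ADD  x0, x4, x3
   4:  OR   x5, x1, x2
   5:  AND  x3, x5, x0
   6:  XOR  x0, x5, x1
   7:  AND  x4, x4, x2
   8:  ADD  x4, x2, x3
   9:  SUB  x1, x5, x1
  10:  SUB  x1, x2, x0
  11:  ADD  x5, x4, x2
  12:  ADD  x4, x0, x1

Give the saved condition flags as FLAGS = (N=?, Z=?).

FLAGS = (N=0, Z=0)

after  0: x0=0x03 x1=0x5e x2=0xe4 x3=0x86 x4=0xed x5=0x69  N=1 Z=0
after  1: x0=0xed x1=0x5e x2=0xe4 x3=0x86 x4=0xed x5=0x69  N=1 Z=0
after  2: x0=0xed x1=0x5e x2=0x09 x3=0x86 x4=0xed x5=0x69  N=0 Z=0
after  3: x0=0x73 x1=0x5e x2=0x09 x3=0x86 x4=0xed x5=0x69  N=0 Z=0
after  4: x0=0x73 x1=0x5e x2=0x09 x3=0x86 x4=0xed x5=0x5f  N=0 Z=0
-- IRQ taken; context saved, return-PC = 5 --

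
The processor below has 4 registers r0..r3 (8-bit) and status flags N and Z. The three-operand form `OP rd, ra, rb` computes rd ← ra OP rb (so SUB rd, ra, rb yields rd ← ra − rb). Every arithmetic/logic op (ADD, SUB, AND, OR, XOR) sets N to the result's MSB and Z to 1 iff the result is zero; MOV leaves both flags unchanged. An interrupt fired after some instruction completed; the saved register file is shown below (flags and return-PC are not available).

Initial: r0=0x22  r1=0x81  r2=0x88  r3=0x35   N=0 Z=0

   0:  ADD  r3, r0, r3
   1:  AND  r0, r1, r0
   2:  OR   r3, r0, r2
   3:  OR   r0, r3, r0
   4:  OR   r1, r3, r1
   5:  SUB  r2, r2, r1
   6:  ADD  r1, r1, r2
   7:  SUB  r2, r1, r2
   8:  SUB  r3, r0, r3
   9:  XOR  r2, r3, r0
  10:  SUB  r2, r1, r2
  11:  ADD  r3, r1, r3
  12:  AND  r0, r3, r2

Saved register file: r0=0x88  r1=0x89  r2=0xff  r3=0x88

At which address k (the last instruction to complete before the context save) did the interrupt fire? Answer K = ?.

K = 5

after  0: r0=0x22 r1=0x81 r2=0x88 r3=0x57  N=0 Z=0
after  1: r0=0x00 r1=0x81 r2=0x88 r3=0x57  N=0 Z=1
after  2: r0=0x00 r1=0x81 r2=0x88 r3=0x88  N=1 Z=0
after  3: r0=0x88 r1=0x81 r2=0x88 r3=0x88  N=1 Z=0
after  4: r0=0x88 r1=0x89 r2=0x88 r3=0x88  N=1 Z=0
after  5: r0=0x88 r1=0x89 r2=0xff r3=0x88  N=1 Z=0
-- IRQ taken; context saved, return-PC = 6 --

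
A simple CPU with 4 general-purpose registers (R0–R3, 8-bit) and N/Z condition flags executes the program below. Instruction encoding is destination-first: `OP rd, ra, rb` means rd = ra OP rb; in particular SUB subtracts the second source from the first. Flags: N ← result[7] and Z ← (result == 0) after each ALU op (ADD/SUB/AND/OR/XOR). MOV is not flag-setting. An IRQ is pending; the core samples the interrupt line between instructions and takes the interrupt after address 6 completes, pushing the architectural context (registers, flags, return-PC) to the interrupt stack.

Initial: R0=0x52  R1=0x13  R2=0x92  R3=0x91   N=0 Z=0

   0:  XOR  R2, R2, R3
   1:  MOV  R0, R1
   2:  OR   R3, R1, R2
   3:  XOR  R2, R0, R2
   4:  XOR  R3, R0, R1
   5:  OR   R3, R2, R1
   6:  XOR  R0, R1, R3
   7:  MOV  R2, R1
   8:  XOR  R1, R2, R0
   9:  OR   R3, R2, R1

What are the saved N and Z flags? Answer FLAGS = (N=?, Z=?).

after  0: R0=0x52 R1=0x13 R2=0x03 R3=0x91  N=0 Z=0
after  1: R0=0x13 R1=0x13 R2=0x03 R3=0x91  N=0 Z=0
after  2: R0=0x13 R1=0x13 R2=0x03 R3=0x13  N=0 Z=0
after  3: R0=0x13 R1=0x13 R2=0x10 R3=0x13  N=0 Z=0
after  4: R0=0x13 R1=0x13 R2=0x10 R3=0x00  N=0 Z=1
after  5: R0=0x13 R1=0x13 R2=0x10 R3=0x13  N=0 Z=0
after  6: R0=0x00 R1=0x13 R2=0x10 R3=0x13  N=0 Z=1
-- IRQ taken; context saved, return-PC = 7 --

FLAGS = (N=0, Z=1)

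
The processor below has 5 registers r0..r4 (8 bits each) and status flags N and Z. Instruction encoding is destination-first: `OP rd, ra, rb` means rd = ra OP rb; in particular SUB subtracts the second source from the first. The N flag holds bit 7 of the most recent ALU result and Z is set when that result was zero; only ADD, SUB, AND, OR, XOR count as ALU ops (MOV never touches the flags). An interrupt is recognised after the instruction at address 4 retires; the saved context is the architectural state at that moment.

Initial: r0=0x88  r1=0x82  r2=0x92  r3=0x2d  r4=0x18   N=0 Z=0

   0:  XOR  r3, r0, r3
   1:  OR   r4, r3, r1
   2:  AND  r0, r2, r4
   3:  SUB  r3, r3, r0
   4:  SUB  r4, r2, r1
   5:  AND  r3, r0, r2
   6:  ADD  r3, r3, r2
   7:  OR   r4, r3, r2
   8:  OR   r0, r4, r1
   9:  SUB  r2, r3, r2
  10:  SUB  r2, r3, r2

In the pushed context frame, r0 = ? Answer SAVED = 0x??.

after  0: r0=0x88 r1=0x82 r2=0x92 r3=0xa5 r4=0x18  N=1 Z=0
after  1: r0=0x88 r1=0x82 r2=0x92 r3=0xa5 r4=0xa7  N=1 Z=0
after  2: r0=0x82 r1=0x82 r2=0x92 r3=0xa5 r4=0xa7  N=1 Z=0
after  3: r0=0x82 r1=0x82 r2=0x92 r3=0x23 r4=0xa7  N=0 Z=0
after  4: r0=0x82 r1=0x82 r2=0x92 r3=0x23 r4=0x10  N=0 Z=0
-- IRQ taken; context saved, return-PC = 5 --

SAVED = 0x82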